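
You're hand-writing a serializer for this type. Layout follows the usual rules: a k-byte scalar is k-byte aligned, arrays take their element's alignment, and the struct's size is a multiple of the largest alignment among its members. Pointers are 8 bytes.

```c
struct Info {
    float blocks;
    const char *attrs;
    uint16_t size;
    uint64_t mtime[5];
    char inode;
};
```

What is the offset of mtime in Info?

24

0..4  blocks  (4B, 4-aligned)
4..8  -- padding (4B)
8..16  attrs  (8B, 8-aligned)
16..18  size  (2B, 2-aligned)
18..24  -- padding (6B)
24..64  mtime  (40B, 8-aligned)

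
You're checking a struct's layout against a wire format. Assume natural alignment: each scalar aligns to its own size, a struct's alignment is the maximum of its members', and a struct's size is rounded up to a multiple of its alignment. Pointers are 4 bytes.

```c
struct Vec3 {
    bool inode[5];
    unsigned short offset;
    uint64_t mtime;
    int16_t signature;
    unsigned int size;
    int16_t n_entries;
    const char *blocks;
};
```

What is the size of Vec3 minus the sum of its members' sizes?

@0: inode [5B, align 1] → 5
+1 pad (align 2)
@6: offset [2B, align 2] → 8
@8: mtime [8B, align 8] → 16
@16: signature [2B, align 2] → 18
+2 pad (align 4)
@20: size [4B, align 4] → 24
@24: n_entries [2B, align 2] → 26
+2 pad (align 4)
@28: blocks [4B, align 4] → 32
size 32, align 8
data bytes 27, size 32 → padding 5

5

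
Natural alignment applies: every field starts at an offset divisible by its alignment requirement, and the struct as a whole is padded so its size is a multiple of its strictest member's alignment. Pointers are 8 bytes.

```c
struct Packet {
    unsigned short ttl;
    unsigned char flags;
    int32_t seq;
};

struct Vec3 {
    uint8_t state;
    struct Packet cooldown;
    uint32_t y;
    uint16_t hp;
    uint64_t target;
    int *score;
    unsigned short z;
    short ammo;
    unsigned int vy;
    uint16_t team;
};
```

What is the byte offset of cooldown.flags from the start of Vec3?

Packet: ttl at 0 (size 2, align 2) → ends 2; flags at 2 (size 1, align 1) → ends 3; pad 1 to align 4 for seq; seq at 4 (size 4, align 4) → ends 8; total 8 bytes, alignment 4
state at 0 (size 1, align 1) → ends 1
pad 3 to align 4 for cooldown
cooldown at 4 (size 8, align 4) → ends 12
within Packet: flags at 2
4 + 2 = 6

6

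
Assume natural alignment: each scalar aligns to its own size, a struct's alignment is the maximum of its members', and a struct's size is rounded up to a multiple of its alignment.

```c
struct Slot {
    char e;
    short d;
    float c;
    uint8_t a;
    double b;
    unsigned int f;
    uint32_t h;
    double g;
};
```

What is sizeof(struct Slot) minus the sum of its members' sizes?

0..1  e  (1B, 1-aligned)
1..2  -- padding (1B)
2..4  d  (2B, 2-aligned)
4..8  c  (4B, 4-aligned)
8..9  a  (1B, 1-aligned)
9..16  -- padding (7B)
16..24  b  (8B, 8-aligned)
24..28  f  (4B, 4-aligned)
28..32  h  (4B, 4-aligned)
32..40  g  (8B, 8-aligned)
sizeof = 40, alignof = 8
data bytes 32, size 40 → padding 8

8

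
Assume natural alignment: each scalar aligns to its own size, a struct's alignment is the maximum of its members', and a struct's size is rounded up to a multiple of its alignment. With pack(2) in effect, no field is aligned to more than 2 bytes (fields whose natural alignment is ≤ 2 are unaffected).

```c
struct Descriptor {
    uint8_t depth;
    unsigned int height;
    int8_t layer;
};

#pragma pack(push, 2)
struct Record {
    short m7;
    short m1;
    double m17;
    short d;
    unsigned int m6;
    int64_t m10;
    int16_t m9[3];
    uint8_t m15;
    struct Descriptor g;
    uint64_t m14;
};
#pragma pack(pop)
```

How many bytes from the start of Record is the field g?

Descriptor: depth at 0 (size 1, align 1) → ends 1; pad 3 to align 4 for height; height at 4 (size 4, align 4) → ends 8; layer at 8 (size 1, align 1) → ends 9; tail pad 3 to reach multiple of 4; total 12 bytes, alignment 4
m7 at 0 (size 2, align 2) → ends 2
m1 at 2 (size 2, align 2) → ends 4
m17 at 4 (size 8, align 2) → ends 12
d at 12 (size 2, align 2) → ends 14
m6 at 14 (size 4, align 2) → ends 18
m10 at 18 (size 8, align 2) → ends 26
m9 at 26 (size 6, align 2) → ends 32
m15 at 32 (size 1, align 1) → ends 33
pad 1 to align 2 for g
g at 34 (size 12, align 2) → ends 46

34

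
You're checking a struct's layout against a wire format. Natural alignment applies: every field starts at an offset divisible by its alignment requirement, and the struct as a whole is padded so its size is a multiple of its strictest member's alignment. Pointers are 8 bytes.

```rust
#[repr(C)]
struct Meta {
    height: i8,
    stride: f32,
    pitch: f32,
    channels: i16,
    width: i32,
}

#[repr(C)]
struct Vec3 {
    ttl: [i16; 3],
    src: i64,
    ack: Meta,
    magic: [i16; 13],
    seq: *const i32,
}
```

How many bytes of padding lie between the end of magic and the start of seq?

2

Meta: height at 0 (size 1, align 1) → ends 1; pad 3 to align 4 for stride; stride at 4 (size 4, align 4) → ends 8; pitch at 8 (size 4, align 4) → ends 12; channels at 12 (size 2, align 2) → ends 14; pad 2 to align 4 for width; width at 16 (size 4, align 4) → ends 20; total 20 bytes, alignment 4
ttl at 0 (size 6, align 2) → ends 6
pad 2 to align 8 for src
src at 8 (size 8, align 8) → ends 16
ack at 16 (size 20, align 4) → ends 36
magic at 36 (size 26, align 2) → ends 62
pad 2 to align 8 for seq
seq at 64 (size 8, align 8) → ends 72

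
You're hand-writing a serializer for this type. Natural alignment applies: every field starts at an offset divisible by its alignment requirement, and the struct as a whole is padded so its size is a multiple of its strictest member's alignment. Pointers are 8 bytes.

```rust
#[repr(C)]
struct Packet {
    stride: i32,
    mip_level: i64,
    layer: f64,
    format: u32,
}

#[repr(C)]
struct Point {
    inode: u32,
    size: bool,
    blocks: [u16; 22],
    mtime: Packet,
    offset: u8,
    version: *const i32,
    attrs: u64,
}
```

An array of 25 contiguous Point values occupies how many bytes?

Packet: stride at 0 (size 4, align 4) → ends 4; pad 4 to align 8 for mip_level; mip_level at 8 (size 8, align 8) → ends 16; layer at 16 (size 8, align 8) → ends 24; format at 24 (size 4, align 4) → ends 28; tail pad 4 to reach multiple of 8; total 32 bytes, alignment 8
inode at 0 (size 4, align 4) → ends 4
size at 4 (size 1, align 1) → ends 5
pad 1 to align 2 for blocks
blocks at 6 (size 44, align 2) → ends 50
pad 6 to align 8 for mtime
mtime at 56 (size 32, align 8) → ends 88
offset at 88 (size 1, align 1) → ends 89
pad 7 to align 8 for version
version at 96 (size 8, align 8) → ends 104
attrs at 104 (size 8, align 8) → ends 112
total 112 bytes, alignment 8
array of 25: 25 × 112 = 2800

2800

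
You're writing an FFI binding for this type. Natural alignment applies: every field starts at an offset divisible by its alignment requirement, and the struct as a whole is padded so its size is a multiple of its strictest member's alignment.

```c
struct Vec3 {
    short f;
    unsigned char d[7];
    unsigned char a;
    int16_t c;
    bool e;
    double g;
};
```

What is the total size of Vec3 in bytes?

24

0..2  f  (2B, 2-aligned)
2..9  d  (7B, 1-aligned)
9..10  a  (1B, 1-aligned)
10..12  c  (2B, 2-aligned)
12..13  e  (1B, 1-aligned)
13..16  -- padding (3B)
16..24  g  (8B, 8-aligned)
sizeof = 24, alignof = 8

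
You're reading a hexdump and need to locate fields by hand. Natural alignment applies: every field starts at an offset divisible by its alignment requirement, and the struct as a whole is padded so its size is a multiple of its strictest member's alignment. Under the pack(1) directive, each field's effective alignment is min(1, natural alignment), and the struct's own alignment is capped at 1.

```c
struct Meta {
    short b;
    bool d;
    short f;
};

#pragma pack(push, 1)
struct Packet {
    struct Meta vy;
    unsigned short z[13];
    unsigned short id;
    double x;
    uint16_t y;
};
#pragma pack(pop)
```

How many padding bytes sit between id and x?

Meta: 0..2  b  (2B, 2-aligned); 2..3  d  (1B, 1-aligned); 3..4  -- padding (1B); 4..6  f  (2B, 2-aligned); sizeof = 6, alignof = 2
0..6  vy  (6B, 1-aligned)
6..32  z  (26B, 1-aligned)
32..34  id  (2B, 1-aligned)
34..42  x  (8B, 1-aligned)

0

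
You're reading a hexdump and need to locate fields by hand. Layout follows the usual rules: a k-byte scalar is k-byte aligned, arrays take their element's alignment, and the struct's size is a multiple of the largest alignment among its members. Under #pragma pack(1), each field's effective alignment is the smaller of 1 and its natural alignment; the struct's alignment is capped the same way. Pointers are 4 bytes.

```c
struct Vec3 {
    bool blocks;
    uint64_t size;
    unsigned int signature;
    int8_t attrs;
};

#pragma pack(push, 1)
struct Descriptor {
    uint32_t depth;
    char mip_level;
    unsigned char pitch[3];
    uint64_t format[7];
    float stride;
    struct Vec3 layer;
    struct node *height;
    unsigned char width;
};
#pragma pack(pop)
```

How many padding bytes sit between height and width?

0

Vec3: blocks at 0 (size 1, align 1) → ends 1; pad 7 to align 8 for size; size at 8 (size 8, align 8) → ends 16; signature at 16 (size 4, align 4) → ends 20; attrs at 20 (size 1, align 1) → ends 21; tail pad 3 to reach multiple of 8; total 24 bytes, alignment 8
depth at 0 (size 4, align 1) → ends 4
mip_level at 4 (size 1, align 1) → ends 5
pitch at 5 (size 3, align 1) → ends 8
format at 8 (size 56, align 1) → ends 64
stride at 64 (size 4, align 1) → ends 68
layer at 68 (size 24, align 1) → ends 92
height at 92 (size 4, align 1) → ends 96
width at 96 (size 1, align 1) → ends 97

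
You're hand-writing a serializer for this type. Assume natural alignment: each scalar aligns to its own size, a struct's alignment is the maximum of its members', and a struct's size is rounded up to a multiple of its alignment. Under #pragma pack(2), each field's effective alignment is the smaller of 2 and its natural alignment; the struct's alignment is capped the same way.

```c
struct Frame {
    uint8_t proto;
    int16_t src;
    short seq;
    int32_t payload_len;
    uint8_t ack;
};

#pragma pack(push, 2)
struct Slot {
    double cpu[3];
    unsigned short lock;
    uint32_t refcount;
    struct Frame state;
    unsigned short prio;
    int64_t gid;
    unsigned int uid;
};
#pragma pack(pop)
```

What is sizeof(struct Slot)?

Frame: 0..1  proto  (1B, 1-aligned); 1..2  -- padding (1B); 2..4  src  (2B, 2-aligned); 4..6  seq  (2B, 2-aligned); 6..8  -- padding (2B); 8..12  payload_len  (4B, 4-aligned); 12..13  ack  (1B, 1-aligned); 13..16  -- tail padding (3B); sizeof = 16, alignof = 4
0..24  cpu  (24B, 2-aligned)
24..26  lock  (2B, 2-aligned)
26..30  refcount  (4B, 2-aligned)
30..46  state  (16B, 2-aligned)
46..48  prio  (2B, 2-aligned)
48..56  gid  (8B, 2-aligned)
56..60  uid  (4B, 2-aligned)
sizeof = 60, alignof = 2

60 bytes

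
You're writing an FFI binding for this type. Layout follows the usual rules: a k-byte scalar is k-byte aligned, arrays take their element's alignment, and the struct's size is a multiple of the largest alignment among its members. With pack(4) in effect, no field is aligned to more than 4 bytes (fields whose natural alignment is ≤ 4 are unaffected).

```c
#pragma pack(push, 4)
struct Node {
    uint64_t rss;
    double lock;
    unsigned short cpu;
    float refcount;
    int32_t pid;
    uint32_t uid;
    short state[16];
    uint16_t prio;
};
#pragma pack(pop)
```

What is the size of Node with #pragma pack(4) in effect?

68

rss at 0 (size 8, align 4) → ends 8
lock at 8 (size 8, align 4) → ends 16
cpu at 16 (size 2, align 2) → ends 18
pad 2 to align 4 for refcount
refcount at 20 (size 4, align 4) → ends 24
pid at 24 (size 4, align 4) → ends 28
uid at 28 (size 4, align 4) → ends 32
state at 32 (size 32, align 2) → ends 64
prio at 64 (size 2, align 2) → ends 66
tail pad 2 to reach multiple of 4
total 68 bytes, alignment 4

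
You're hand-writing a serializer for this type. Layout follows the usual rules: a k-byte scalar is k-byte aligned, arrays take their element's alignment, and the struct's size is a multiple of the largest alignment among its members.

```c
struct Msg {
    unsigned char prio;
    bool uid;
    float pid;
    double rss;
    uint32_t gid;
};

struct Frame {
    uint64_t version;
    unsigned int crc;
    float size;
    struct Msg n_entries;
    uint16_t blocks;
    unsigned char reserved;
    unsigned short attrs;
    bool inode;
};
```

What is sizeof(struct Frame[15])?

720

Msg: 0..1  prio  (1B, 1-aligned); 1..2  uid  (1B, 1-aligned); 2..4  -- padding (2B); 4..8  pid  (4B, 4-aligned); 8..16  rss  (8B, 8-aligned); 16..20  gid  (4B, 4-aligned); 20..24  -- tail padding (4B); sizeof = 24, alignof = 8
0..8  version  (8B, 8-aligned)
8..12  crc  (4B, 4-aligned)
12..16  size  (4B, 4-aligned)
16..40  n_entries  (24B, 8-aligned)
40..42  blocks  (2B, 2-aligned)
42..43  reserved  (1B, 1-aligned)
43..44  -- padding (1B)
44..46  attrs  (2B, 2-aligned)
46..47  inode  (1B, 1-aligned)
47..48  -- tail padding (1B)
sizeof = 48, alignof = 8
array of 15: 15 × 48 = 720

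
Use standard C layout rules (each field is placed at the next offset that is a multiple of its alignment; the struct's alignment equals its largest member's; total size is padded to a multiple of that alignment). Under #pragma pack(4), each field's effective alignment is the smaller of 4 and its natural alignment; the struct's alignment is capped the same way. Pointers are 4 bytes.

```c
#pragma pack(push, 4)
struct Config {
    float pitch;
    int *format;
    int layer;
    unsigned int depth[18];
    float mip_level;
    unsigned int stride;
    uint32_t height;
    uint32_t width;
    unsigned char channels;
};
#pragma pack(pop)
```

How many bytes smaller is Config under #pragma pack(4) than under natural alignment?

natural layout:
  0..4  pitch  (4B, 4-aligned)
  4..8  format  (4B, 4-aligned)
  8..12  layer  (4B, 4-aligned)
  12..84  depth  (72B, 4-aligned)
  84..88  mip_level  (4B, 4-aligned)
  88..92  stride  (4B, 4-aligned)
  92..96  height  (4B, 4-aligned)
  96..100  width  (4B, 4-aligned)
  100..101  channels  (1B, 1-aligned)
  101..104  -- tail padding (3B)
  sizeof = 104, alignof = 4
packed(4) layout:
  0..4  pitch  (4B, 4-aligned)
  4..8  format  (4B, 4-aligned)
  8..12  layer  (4B, 4-aligned)
  12..84  depth  (72B, 4-aligned)
  84..88  mip_level  (4B, 4-aligned)
  88..92  stride  (4B, 4-aligned)
  92..96  height  (4B, 4-aligned)
  96..100  width  (4B, 4-aligned)
  100..101  channels  (1B, 1-aligned)
  101..104  -- tail padding (3B)
  sizeof = 104, alignof = 4
104 − 104 = 0

0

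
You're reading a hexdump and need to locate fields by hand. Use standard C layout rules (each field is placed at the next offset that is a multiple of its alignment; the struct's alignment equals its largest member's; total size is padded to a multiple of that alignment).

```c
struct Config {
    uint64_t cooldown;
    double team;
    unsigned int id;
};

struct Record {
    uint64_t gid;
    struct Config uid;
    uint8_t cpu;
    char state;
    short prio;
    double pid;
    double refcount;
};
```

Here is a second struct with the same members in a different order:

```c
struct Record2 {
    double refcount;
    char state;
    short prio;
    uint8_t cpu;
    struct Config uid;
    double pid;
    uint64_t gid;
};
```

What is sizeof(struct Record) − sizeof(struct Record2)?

Config: 0..8  cooldown  (8B, 8-aligned); 8..16  team  (8B, 8-aligned); 16..20  id  (4B, 4-aligned); 20..24  -- tail padding (4B); sizeof = 24, alignof = 8
0..8  gid  (8B, 8-aligned)
8..32  uid  (24B, 8-aligned)
32..33  cpu  (1B, 1-aligned)
33..34  state  (1B, 1-aligned)
34..36  prio  (2B, 2-aligned)
36..40  -- padding (4B)
40..48  pid  (8B, 8-aligned)
48..56  refcount  (8B, 8-aligned)
sizeof = 56, alignof = 8
— Record2 —
0..8  refcount  (8B, 8-aligned)
8..9  state  (1B, 1-aligned)
9..10  -- padding (1B)
10..12  prio  (2B, 2-aligned)
12..13  cpu  (1B, 1-aligned)
13..16  -- padding (3B)
16..40  uid  (24B, 8-aligned)
40..48  pid  (8B, 8-aligned)
48..56  gid  (8B, 8-aligned)
sizeof = 56, alignof = 8
56 − 56 = 0

0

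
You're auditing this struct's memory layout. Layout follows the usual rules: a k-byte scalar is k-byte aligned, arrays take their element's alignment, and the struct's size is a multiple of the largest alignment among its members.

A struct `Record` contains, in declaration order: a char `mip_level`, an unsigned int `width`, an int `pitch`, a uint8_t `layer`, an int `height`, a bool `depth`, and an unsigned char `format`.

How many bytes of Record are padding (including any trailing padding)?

8

mip_level at 0 (size 1, align 1) → ends 1
pad 3 to align 4 for width
width at 4 (size 4, align 4) → ends 8
pitch at 8 (size 4, align 4) → ends 12
layer at 12 (size 1, align 1) → ends 13
pad 3 to align 4 for height
height at 16 (size 4, align 4) → ends 20
depth at 20 (size 1, align 1) → ends 21
format at 21 (size 1, align 1) → ends 22
tail pad 2 to reach multiple of 4
total 24 bytes, alignment 4
data bytes 16, size 24 → padding 8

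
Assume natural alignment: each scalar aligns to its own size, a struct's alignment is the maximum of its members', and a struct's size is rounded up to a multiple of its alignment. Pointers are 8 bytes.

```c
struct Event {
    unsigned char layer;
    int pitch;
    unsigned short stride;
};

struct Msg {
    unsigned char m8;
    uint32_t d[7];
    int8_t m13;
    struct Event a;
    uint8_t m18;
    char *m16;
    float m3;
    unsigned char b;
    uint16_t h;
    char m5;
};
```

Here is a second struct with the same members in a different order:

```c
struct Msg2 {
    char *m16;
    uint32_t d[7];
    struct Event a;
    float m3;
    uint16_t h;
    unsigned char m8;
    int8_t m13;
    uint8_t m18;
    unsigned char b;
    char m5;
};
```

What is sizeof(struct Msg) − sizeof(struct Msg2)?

Event: layer at 0 (size 1, align 1) → ends 1; pad 3 to align 4 for pitch; pitch at 4 (size 4, align 4) → ends 8; stride at 8 (size 2, align 2) → ends 10; tail pad 2 to reach multiple of 4; total 12 bytes, alignment 4
m8 at 0 (size 1, align 1) → ends 1
pad 3 to align 4 for d
d at 4 (size 28, align 4) → ends 32
m13 at 32 (size 1, align 1) → ends 33
pad 3 to align 4 for a
a at 36 (size 12, align 4) → ends 48
m18 at 48 (size 1, align 1) → ends 49
pad 7 to align 8 for m16
m16 at 56 (size 8, align 8) → ends 64
m3 at 64 (size 4, align 4) → ends 68
b at 68 (size 1, align 1) → ends 69
pad 1 to align 2 for h
h at 70 (size 2, align 2) → ends 72
m5 at 72 (size 1, align 1) → ends 73
tail pad 7 to reach multiple of 8
total 80 bytes, alignment 8
— Msg2 —
m16 at 0 (size 8, align 8) → ends 8
d at 8 (size 28, align 4) → ends 36
a at 36 (size 12, align 4) → ends 48
m3 at 48 (size 4, align 4) → ends 52
h at 52 (size 2, align 2) → ends 54
m8 at 54 (size 1, align 1) → ends 55
m13 at 55 (size 1, align 1) → ends 56
m18 at 56 (size 1, align 1) → ends 57
b at 57 (size 1, align 1) → ends 58
m5 at 58 (size 1, align 1) → ends 59
tail pad 5 to reach multiple of 8
total 64 bytes, alignment 8
80 − 64 = 16

16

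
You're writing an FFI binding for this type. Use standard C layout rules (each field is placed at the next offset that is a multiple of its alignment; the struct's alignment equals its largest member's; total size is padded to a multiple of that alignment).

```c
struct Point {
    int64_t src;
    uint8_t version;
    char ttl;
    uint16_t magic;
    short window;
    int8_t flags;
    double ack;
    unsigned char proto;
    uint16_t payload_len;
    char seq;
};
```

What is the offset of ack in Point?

16

src at 0 (size 8, align 8) → ends 8
version at 8 (size 1, align 1) → ends 9
ttl at 9 (size 1, align 1) → ends 10
magic at 10 (size 2, align 2) → ends 12
window at 12 (size 2, align 2) → ends 14
flags at 14 (size 1, align 1) → ends 15
pad 1 to align 8 for ack
ack at 16 (size 8, align 8) → ends 24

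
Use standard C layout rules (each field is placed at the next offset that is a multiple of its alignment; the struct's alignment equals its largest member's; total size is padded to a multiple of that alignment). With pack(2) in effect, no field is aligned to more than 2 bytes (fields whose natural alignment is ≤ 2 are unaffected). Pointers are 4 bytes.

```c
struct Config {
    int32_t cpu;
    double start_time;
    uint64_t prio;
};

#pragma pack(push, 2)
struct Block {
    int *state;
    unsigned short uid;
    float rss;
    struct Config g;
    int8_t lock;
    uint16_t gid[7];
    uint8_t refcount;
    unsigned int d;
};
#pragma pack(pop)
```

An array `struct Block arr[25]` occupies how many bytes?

1400

Config: 0..4  cpu  (4B, 4-aligned); 4..8  -- padding (4B); 8..16  start_time  (8B, 8-aligned); 16..24  prio  (8B, 8-aligned); sizeof = 24, alignof = 8
0..4  state  (4B, 2-aligned)
4..6  uid  (2B, 2-aligned)
6..10  rss  (4B, 2-aligned)
10..34  g  (24B, 2-aligned)
34..35  lock  (1B, 1-aligned)
35..36  -- padding (1B)
36..50  gid  (14B, 2-aligned)
50..51  refcount  (1B, 1-aligned)
51..52  -- padding (1B)
52..56  d  (4B, 2-aligned)
sizeof = 56, alignof = 2
array of 25: 25 × 56 = 1400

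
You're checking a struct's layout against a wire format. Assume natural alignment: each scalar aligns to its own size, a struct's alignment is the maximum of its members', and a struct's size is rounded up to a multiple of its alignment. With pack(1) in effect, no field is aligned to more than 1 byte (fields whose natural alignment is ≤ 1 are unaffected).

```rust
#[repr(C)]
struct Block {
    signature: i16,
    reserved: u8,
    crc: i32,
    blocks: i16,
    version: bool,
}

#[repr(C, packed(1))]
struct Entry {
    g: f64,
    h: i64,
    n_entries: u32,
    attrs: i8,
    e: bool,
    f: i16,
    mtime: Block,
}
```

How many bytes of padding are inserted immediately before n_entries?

Block: signature at 0 (size 2, align 2) → ends 2; reserved at 2 (size 1, align 1) → ends 3; pad 1 to align 4 for crc; crc at 4 (size 4, align 4) → ends 8; blocks at 8 (size 2, align 2) → ends 10; version at 10 (size 1, align 1) → ends 11; tail pad 1 to reach multiple of 4; total 12 bytes, alignment 4
g at 0 (size 8, align 1) → ends 8
h at 8 (size 8, align 1) → ends 16
n_entries at 16 (size 4, align 1) → ends 20

0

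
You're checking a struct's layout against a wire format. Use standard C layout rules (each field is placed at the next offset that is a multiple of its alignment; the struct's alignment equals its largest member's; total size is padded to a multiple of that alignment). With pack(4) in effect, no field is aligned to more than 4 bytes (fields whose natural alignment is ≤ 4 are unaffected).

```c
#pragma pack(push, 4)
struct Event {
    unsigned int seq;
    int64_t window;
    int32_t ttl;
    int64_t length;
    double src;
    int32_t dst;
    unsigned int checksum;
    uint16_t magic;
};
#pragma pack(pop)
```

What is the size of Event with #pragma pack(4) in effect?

0..4  seq  (4B, 4-aligned)
4..12  window  (8B, 4-aligned)
12..16  ttl  (4B, 4-aligned)
16..24  length  (8B, 4-aligned)
24..32  src  (8B, 4-aligned)
32..36  dst  (4B, 4-aligned)
36..40  checksum  (4B, 4-aligned)
40..42  magic  (2B, 2-aligned)
42..44  -- tail padding (2B)
sizeof = 44, alignof = 4

44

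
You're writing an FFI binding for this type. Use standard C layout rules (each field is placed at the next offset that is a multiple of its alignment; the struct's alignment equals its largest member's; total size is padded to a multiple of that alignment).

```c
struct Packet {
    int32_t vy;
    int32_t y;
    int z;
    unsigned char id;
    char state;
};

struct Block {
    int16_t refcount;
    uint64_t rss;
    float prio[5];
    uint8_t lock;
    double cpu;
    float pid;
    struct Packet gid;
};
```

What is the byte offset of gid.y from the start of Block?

56

Packet: 0..4  vy  (4B, 4-aligned); 4..8  y  (4B, 4-aligned); 8..12  z  (4B, 4-aligned); 12..13  id  (1B, 1-aligned); 13..14  state  (1B, 1-aligned); 14..16  -- tail padding (2B); sizeof = 16, alignof = 4
0..2  refcount  (2B, 2-aligned)
2..8  -- padding (6B)
8..16  rss  (8B, 8-aligned)
16..36  prio  (20B, 4-aligned)
36..37  lock  (1B, 1-aligned)
37..40  -- padding (3B)
40..48  cpu  (8B, 8-aligned)
48..52  pid  (4B, 4-aligned)
52..68  gid  (16B, 4-aligned)
within Packet: y at 4
52 + 4 = 56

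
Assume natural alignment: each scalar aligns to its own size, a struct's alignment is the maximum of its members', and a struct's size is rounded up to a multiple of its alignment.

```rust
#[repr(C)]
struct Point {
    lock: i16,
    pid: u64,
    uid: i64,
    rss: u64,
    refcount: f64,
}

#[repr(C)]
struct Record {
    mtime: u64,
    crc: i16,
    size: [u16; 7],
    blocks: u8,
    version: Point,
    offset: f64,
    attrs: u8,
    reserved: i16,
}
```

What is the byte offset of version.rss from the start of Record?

56

Point: @0: lock [2B, align 2] → 2; +6 pad (align 8); @8: pid [8B, align 8] → 16; @16: uid [8B, align 8] → 24; @24: rss [8B, align 8] → 32; @32: refcount [8B, align 8] → 40; size 40, align 8
@0: mtime [8B, align 8] → 8
@8: crc [2B, align 2] → 10
@10: size [14B, align 2] → 24
@24: blocks [1B, align 1] → 25
+7 pad (align 8)
@32: version [40B, align 8] → 72
within Point: rss at 24
32 + 24 = 56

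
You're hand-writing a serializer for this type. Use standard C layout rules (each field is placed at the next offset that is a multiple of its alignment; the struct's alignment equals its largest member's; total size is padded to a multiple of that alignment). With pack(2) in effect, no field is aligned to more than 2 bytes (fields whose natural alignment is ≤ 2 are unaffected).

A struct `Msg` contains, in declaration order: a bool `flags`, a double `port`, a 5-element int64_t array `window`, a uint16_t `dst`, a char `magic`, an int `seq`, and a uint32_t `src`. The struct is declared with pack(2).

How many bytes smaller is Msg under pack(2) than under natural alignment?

natural layout:
  0..1  flags  (1B, 1-aligned)
  1..8  -- padding (7B)
  8..16  port  (8B, 8-aligned)
  16..56  window  (40B, 8-aligned)
  56..58  dst  (2B, 2-aligned)
  58..59  magic  (1B, 1-aligned)
  59..60  -- padding (1B)
  60..64  seq  (4B, 4-aligned)
  64..68  src  (4B, 4-aligned)
  68..72  -- tail padding (4B)
  sizeof = 72, alignof = 8
packed(2) layout:
  0..1  flags  (1B, 1-aligned)
  1..2  -- padding (1B)
  2..10  port  (8B, 2-aligned)
  10..50  window  (40B, 2-aligned)
  50..52  dst  (2B, 2-aligned)
  52..53  magic  (1B, 1-aligned)
  53..54  -- padding (1B)
  54..58  seq  (4B, 2-aligned)
  58..62  src  (4B, 2-aligned)
  sizeof = 62, alignof = 2
72 − 62 = 10

10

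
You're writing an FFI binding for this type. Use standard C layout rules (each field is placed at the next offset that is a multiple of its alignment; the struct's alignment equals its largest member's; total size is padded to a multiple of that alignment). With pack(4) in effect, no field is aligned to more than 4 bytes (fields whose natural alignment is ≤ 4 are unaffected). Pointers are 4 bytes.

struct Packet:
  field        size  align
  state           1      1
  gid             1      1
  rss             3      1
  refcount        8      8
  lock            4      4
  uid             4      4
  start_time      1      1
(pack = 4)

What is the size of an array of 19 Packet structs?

state at 0 (size 1, align 1) → ends 1
gid at 1 (size 1, align 1) → ends 2
rss at 2 (size 3, align 1) → ends 5
pad 3 to align 4 for refcount
refcount at 8 (size 8, align 4) → ends 16
lock at 16 (size 4, align 4) → ends 20
uid at 20 (size 4, align 4) → ends 24
start_time at 24 (size 1, align 1) → ends 25
tail pad 3 to reach multiple of 4
total 28 bytes, alignment 4
array of 19: 19 × 28 = 532

532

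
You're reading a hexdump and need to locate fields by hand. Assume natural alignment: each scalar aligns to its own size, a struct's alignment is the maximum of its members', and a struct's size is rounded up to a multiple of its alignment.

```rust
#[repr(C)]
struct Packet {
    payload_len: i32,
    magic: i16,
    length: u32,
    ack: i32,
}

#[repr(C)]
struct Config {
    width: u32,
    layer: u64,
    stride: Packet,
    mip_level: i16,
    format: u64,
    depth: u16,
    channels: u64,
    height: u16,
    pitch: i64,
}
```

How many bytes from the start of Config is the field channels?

56

Packet: payload_len at 0 (size 4, align 4) → ends 4; magic at 4 (size 2, align 2) → ends 6; pad 2 to align 4 for length; length at 8 (size 4, align 4) → ends 12; ack at 12 (size 4, align 4) → ends 16; total 16 bytes, alignment 4
width at 0 (size 4, align 4) → ends 4
pad 4 to align 8 for layer
layer at 8 (size 8, align 8) → ends 16
stride at 16 (size 16, align 4) → ends 32
mip_level at 32 (size 2, align 2) → ends 34
pad 6 to align 8 for format
format at 40 (size 8, align 8) → ends 48
depth at 48 (size 2, align 2) → ends 50
pad 6 to align 8 for channels
channels at 56 (size 8, align 8) → ends 64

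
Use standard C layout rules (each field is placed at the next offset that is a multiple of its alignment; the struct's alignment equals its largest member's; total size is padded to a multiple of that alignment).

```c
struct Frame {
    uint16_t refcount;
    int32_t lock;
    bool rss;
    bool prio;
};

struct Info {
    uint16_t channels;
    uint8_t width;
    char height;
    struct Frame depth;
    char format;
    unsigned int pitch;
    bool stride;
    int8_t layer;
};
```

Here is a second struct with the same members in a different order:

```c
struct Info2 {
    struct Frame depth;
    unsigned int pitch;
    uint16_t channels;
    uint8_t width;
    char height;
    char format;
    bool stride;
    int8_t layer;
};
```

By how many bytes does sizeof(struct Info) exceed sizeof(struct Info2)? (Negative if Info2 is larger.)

4

Frame: 0..2  refcount  (2B, 2-aligned); 2..4  -- padding (2B); 4..8  lock  (4B, 4-aligned); 8..9  rss  (1B, 1-aligned); 9..10  prio  (1B, 1-aligned); 10..12  -- tail padding (2B); sizeof = 12, alignof = 4
0..2  channels  (2B, 2-aligned)
2..3  width  (1B, 1-aligned)
3..4  height  (1B, 1-aligned)
4..16  depth  (12B, 4-aligned)
16..17  format  (1B, 1-aligned)
17..20  -- padding (3B)
20..24  pitch  (4B, 4-aligned)
24..25  stride  (1B, 1-aligned)
25..26  layer  (1B, 1-aligned)
26..28  -- tail padding (2B)
sizeof = 28, alignof = 4
— Info2 —
0..12  depth  (12B, 4-aligned)
12..16  pitch  (4B, 4-aligned)
16..18  channels  (2B, 2-aligned)
18..19  width  (1B, 1-aligned)
19..20  height  (1B, 1-aligned)
20..21  format  (1B, 1-aligned)
21..22  stride  (1B, 1-aligned)
22..23  layer  (1B, 1-aligned)
23..24  -- tail padding (1B)
sizeof = 24, alignof = 4
28 − 24 = 4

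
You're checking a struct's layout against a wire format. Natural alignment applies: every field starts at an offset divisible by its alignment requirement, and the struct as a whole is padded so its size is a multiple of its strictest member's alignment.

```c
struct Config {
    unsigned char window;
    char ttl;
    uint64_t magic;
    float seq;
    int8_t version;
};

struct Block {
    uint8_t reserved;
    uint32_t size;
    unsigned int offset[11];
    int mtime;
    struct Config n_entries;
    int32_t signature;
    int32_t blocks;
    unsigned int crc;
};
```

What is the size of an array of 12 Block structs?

1152

Config: @0: window [1B, align 1] → 1; @1: ttl [1B, align 1] → 2; +6 pad (align 8); @8: magic [8B, align 8] → 16; @16: seq [4B, align 4] → 20; @20: version [1B, align 1] → 21; +3 tail pad (align 8); size 24, align 8
@0: reserved [1B, align 1] → 1
+3 pad (align 4)
@4: size [4B, align 4] → 8
@8: offset [44B, align 4] → 52
@52: mtime [4B, align 4] → 56
@56: n_entries [24B, align 8] → 80
@80: signature [4B, align 4] → 84
@84: blocks [4B, align 4] → 88
@88: crc [4B, align 4] → 92
+4 tail pad (align 8)
size 96, align 8
array of 12: 12 × 96 = 1152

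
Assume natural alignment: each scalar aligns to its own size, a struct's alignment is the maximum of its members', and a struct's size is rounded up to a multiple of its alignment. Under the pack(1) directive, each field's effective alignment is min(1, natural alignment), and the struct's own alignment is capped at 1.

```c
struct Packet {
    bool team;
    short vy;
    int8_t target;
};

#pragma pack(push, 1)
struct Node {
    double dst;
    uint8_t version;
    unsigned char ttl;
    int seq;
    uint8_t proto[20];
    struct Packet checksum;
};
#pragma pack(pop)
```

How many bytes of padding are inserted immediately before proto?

Packet: @0: team [1B, align 1] → 1; +1 pad (align 2); @2: vy [2B, align 2] → 4; @4: target [1B, align 1] → 5; +1 tail pad (align 2); size 6, align 2
@0: dst [8B, align 1] → 8
@8: version [1B, align 1] → 9
@9: ttl [1B, align 1] → 10
@10: seq [4B, align 1] → 14
@14: proto [20B, align 1] → 34

0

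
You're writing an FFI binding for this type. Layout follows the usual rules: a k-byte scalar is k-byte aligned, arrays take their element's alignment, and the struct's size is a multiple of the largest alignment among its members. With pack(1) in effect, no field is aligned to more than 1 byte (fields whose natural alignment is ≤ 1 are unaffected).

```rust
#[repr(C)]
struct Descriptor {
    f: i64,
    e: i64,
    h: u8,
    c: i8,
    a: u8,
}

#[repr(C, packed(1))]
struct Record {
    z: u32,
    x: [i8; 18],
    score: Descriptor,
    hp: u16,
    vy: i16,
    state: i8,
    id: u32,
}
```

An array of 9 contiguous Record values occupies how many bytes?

495

Descriptor: 0..8  f  (8B, 8-aligned); 8..16  e  (8B, 8-aligned); 16..17  h  (1B, 1-aligned); 17..18  c  (1B, 1-aligned); 18..19  a  (1B, 1-aligned); 19..24  -- tail padding (5B); sizeof = 24, alignof = 8
0..4  z  (4B, 1-aligned)
4..22  x  (18B, 1-aligned)
22..46  score  (24B, 1-aligned)
46..48  hp  (2B, 1-aligned)
48..50  vy  (2B, 1-aligned)
50..51  state  (1B, 1-aligned)
51..55  id  (4B, 1-aligned)
sizeof = 55, alignof = 1
array of 9: 9 × 55 = 495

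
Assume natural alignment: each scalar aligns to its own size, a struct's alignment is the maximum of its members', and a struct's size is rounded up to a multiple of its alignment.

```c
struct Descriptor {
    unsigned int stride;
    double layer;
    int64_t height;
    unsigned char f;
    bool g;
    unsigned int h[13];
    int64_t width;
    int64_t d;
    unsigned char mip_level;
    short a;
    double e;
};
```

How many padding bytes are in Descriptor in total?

0..4  stride  (4B, 4-aligned)
4..8  -- padding (4B)
8..16  layer  (8B, 8-aligned)
16..24  height  (8B, 8-aligned)
24..25  f  (1B, 1-aligned)
25..26  g  (1B, 1-aligned)
26..28  -- padding (2B)
28..80  h  (52B, 4-aligned)
80..88  width  (8B, 8-aligned)
88..96  d  (8B, 8-aligned)
96..97  mip_level  (1B, 1-aligned)
97..98  -- padding (1B)
98..100  a  (2B, 2-aligned)
100..104  -- padding (4B)
104..112  e  (8B, 8-aligned)
sizeof = 112, alignof = 8
data bytes 101, size 112 → padding 11

11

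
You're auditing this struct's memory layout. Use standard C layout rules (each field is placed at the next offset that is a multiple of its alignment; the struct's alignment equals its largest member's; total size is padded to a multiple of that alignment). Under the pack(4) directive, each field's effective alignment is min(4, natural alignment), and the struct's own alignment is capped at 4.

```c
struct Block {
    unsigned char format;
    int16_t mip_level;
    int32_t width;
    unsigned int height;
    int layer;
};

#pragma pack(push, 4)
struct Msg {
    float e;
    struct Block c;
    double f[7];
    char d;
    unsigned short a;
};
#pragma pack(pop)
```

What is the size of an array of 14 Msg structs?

Block: @0: format [1B, align 1] → 1; +1 pad (align 2); @2: mip_level [2B, align 2] → 4; @4: width [4B, align 4] → 8; @8: height [4B, align 4] → 12; @12: layer [4B, align 4] → 16; size 16, align 4
@0: e [4B, align 4] → 4
@4: c [16B, align 4] → 20
@20: f [56B, align 4] → 76
@76: d [1B, align 1] → 77
+1 pad (align 2)
@78: a [2B, align 2] → 80
size 80, align 4
array of 14: 14 × 80 = 1120

1120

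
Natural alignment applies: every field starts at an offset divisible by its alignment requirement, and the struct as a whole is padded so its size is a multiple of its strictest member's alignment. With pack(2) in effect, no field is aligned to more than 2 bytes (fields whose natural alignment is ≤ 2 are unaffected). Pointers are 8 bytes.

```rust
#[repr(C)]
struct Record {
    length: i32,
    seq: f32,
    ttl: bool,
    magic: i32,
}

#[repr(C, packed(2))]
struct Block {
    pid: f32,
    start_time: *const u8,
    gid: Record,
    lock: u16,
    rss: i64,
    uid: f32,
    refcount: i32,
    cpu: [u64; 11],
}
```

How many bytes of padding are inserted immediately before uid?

0

Record: @0: length [4B, align 4] → 4; @4: seq [4B, align 4] → 8; @8: ttl [1B, align 1] → 9; +3 pad (align 4); @12: magic [4B, align 4] → 16; size 16, align 4
@0: pid [4B, align 2] → 4
@4: start_time [8B, align 2] → 12
@12: gid [16B, align 2] → 28
@28: lock [2B, align 2] → 30
@30: rss [8B, align 2] → 38
@38: uid [4B, align 2] → 42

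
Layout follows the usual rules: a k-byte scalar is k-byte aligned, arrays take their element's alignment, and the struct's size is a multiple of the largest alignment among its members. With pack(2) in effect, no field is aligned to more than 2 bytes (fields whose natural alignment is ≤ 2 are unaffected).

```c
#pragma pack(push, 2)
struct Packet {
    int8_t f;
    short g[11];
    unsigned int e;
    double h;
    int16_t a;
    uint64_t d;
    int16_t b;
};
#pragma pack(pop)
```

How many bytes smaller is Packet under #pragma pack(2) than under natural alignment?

16

natural layout:
  0..1  f  (1B, 1-aligned)
  1..2  -- padding (1B)
  2..24  g  (22B, 2-aligned)
  24..28  e  (4B, 4-aligned)
  28..32  -- padding (4B)
  32..40  h  (8B, 8-aligned)
  40..42  a  (2B, 2-aligned)
  42..48  -- padding (6B)
  48..56  d  (8B, 8-aligned)
  56..58  b  (2B, 2-aligned)
  58..64  -- tail padding (6B)
  sizeof = 64, alignof = 8
packed(2) layout:
  0..1  f  (1B, 1-aligned)
  1..2  -- padding (1B)
  2..24  g  (22B, 2-aligned)
  24..28  e  (4B, 2-aligned)
  28..36  h  (8B, 2-aligned)
  36..38  a  (2B, 2-aligned)
  38..46  d  (8B, 2-aligned)
  46..48  b  (2B, 2-aligned)
  sizeof = 48, alignof = 2
64 − 48 = 16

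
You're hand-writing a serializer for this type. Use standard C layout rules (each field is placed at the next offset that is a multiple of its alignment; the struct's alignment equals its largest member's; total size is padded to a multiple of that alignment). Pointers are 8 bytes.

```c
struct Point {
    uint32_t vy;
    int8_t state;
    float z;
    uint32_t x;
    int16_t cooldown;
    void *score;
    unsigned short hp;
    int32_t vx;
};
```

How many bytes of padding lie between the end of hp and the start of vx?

2

@0: vy [4B, align 4] → 4
@4: state [1B, align 1] → 5
+3 pad (align 4)
@8: z [4B, align 4] → 12
@12: x [4B, align 4] → 16
@16: cooldown [2B, align 2] → 18
+6 pad (align 8)
@24: score [8B, align 8] → 32
@32: hp [2B, align 2] → 34
+2 pad (align 4)
@36: vx [4B, align 4] → 40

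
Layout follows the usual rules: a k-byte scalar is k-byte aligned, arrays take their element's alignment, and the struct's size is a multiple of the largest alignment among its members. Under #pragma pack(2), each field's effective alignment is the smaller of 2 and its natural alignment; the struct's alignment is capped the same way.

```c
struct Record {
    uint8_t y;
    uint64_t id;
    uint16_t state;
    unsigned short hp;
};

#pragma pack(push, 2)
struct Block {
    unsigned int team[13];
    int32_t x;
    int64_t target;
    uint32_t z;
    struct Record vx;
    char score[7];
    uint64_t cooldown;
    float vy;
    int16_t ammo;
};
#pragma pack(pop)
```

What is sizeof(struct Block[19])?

2166

Record: 0..1  y  (1B, 1-aligned); 1..8  -- padding (7B); 8..16  id  (8B, 8-aligned); 16..18  state  (2B, 2-aligned); 18..20  hp  (2B, 2-aligned); 20..24  -- tail padding (4B); sizeof = 24, alignof = 8
0..52  team  (52B, 2-aligned)
52..56  x  (4B, 2-aligned)
56..64  target  (8B, 2-aligned)
64..68  z  (4B, 2-aligned)
68..92  vx  (24B, 2-aligned)
92..99  score  (7B, 1-aligned)
99..100  -- padding (1B)
100..108  cooldown  (8B, 2-aligned)
108..112  vy  (4B, 2-aligned)
112..114  ammo  (2B, 2-aligned)
sizeof = 114, alignof = 2
array of 19: 19 × 114 = 2166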